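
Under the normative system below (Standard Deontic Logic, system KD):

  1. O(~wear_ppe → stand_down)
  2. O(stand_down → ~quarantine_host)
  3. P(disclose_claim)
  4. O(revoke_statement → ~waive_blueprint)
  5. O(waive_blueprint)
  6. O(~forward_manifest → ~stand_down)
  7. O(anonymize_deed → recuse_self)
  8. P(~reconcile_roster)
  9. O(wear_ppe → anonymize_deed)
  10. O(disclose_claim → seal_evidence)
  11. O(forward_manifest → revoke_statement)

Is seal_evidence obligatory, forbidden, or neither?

Neither

Premise 10 is O(disclose_claim → seal_evidence), but O(disclose_claim) is not derivable from the premises (the permission P(disclose_claim) asserts only ~O(~disclose_claim), not O(disclose_claim)), so it does not yield O(seal_evidence).
No premise or chain of K-axiom applications forces O(seal_evidence), and none forces O(~seal_evidence). So seal_evidence is neither obligatory nor forbidden under these norms.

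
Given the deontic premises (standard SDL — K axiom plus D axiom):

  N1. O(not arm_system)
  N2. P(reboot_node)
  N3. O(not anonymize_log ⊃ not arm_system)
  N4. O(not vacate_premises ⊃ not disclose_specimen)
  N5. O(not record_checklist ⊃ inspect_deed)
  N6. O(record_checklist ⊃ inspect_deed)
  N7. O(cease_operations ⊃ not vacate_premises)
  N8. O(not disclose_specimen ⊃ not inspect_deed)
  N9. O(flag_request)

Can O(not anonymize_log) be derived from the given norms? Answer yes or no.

No

Premise 3 is O(not anonymize_log ⊃ not arm_system); even if O(not arm_system) held, inferring O(not anonymize_log) would be affirming the consequent — invalid.
No other premise forces O(not anonymize_log). An ideal world satisfying every premise can still have not anonymize_log false, so O(not anonymize_log) is not derivable.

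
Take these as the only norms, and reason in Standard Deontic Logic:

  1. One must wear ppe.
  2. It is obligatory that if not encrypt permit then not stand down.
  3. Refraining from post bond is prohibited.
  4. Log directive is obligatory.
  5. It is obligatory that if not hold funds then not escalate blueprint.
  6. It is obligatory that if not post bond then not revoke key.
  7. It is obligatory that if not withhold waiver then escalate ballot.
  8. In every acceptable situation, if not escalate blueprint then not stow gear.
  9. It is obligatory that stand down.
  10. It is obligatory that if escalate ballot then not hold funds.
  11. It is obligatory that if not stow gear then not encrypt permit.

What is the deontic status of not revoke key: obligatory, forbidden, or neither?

Premise 6 is O(¬post_bond → ¬revoke_key), but O(¬post_bond) is not derivable from the premises, so it does not yield O(¬revoke_key).
No premise or chain of K-axiom applications forces O(¬revoke_key), and none forces O(revoke_key). So ¬revoke_key is neither obligatory nor forbidden under these norms.

Neither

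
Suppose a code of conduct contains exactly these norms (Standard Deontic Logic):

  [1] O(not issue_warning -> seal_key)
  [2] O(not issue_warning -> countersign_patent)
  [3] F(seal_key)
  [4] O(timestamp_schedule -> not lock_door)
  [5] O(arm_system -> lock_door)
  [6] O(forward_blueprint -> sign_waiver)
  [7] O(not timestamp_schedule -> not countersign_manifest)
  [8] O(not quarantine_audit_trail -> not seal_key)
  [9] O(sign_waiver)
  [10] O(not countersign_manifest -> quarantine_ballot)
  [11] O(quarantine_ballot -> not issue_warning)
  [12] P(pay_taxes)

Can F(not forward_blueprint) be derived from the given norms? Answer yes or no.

Premise 6 is O(forward_blueprint -> sign_waiver); even if O(sign_waiver) held, inferring O(forward_blueprint) would be affirming the consequent — invalid.
No other premise forces O(forward_blueprint). An ideal world satisfying every premise can still have not forward_blueprint true, so F(not forward_blueprint) is not derivable.

No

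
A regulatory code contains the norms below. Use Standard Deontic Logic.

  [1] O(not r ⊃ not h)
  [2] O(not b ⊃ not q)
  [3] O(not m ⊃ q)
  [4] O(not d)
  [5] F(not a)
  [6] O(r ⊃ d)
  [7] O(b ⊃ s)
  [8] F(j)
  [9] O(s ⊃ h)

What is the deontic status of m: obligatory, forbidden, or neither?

Obligatory

From premise 4 we have O(not d).
The contrapositive of premise 6 (O(r ⊃ d)) is O(not d ⊃ not r), and O(not d) is already established, so O(not r).
From O(not r) and premise 1, O(not r ⊃ not h), we obtain O(not h).
Premise 9, O(s ⊃ h), contraposes to O(not h ⊃ not s); with O(not h) we get O(not s).
The contrapositive of premise 7 (O(b ⊃ s)) is O(not s ⊃ not b), and O(not s) is already established, so O(not b).
With premise 2, O(not b ⊃ not q), the K-axiom yields O(not q).
Premise 3, O(not m ⊃ q), contraposes to O(not q ⊃ m); with O(not q) we get O(m).
Premises 5, 8 do not contribute to this derivation.
Hence m is obligatory.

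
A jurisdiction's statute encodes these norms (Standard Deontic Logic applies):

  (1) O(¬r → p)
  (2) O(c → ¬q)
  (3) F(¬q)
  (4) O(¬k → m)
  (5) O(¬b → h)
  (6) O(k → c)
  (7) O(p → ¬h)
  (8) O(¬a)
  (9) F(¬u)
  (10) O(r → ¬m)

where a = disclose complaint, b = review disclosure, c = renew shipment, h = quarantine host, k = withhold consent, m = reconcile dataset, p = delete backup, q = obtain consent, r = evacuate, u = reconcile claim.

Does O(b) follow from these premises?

Yes

F(¬q) at premise 3 means O(q).
The contrapositive of premise 2 (O(c → ¬q)) is O(q → ¬c), and O(q) is already established, so O(¬c).
Premise 6 is O(k → c); contrapositively O(¬c → ¬k). Since O(¬c) holds, K gives O(¬k).
Premise 4 is O(¬k → m); since O(¬k), deontic closure gives O(m).
Premise 10, O(r → ¬m), contraposes to O(m → ¬r); with O(m) we get O(¬r).
Premise 1 is O(¬r → p); since O(¬r), deontic closure gives O(p).
Premise 7 is O(p → ¬h); since O(p), deontic closure gives O(¬h).
Premise 5, O(¬b → h), contraposes to O(¬h → b); with O(¬h) we get O(b).
Premises 8, 9 do not contribute to this derivation.
So O(b) follows.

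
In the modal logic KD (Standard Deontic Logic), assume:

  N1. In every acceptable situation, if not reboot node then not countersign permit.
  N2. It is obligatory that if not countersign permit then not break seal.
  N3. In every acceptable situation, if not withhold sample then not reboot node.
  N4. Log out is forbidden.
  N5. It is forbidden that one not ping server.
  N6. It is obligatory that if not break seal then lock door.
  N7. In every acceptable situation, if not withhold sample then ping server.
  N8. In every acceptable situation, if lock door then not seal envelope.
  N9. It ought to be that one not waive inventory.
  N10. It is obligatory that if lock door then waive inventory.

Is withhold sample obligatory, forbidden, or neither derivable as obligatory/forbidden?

Premise 9 states O(¬waive_inventory) outright.
Premise 10, O(lock_door → waive_inventory), contraposes to O(¬waive_inventory → ¬lock_door); with O(¬waive_inventory) we get O(¬lock_door).
Premise 6, O(¬break_seal → lock_door), contraposes to O(¬lock_door → break_seal); with O(¬lock_door) we get O(break_seal).
Premise 2 is O(¬countersign_permit → ¬break_seal); contrapositively O(break_seal → countersign_permit). Since O(break_seal) holds, K gives O(countersign_permit).
The contrapositive of premise 1 (O(¬reboot_node → ¬countersign_permit)) is O(countersign_permit → reboot_node), and O(countersign_permit) is already established, so O(reboot_node).
Premise 3 is O(¬withhold_sample → ¬reboot_node); contrapositively O(reboot_node → withhold_sample). Since O(reboot_node) holds, K gives O(withhold_sample).
Premises 4, 5, 7, 8 do not contribute to this derivation.
Hence withhold_sample is obligatory.

Obligatory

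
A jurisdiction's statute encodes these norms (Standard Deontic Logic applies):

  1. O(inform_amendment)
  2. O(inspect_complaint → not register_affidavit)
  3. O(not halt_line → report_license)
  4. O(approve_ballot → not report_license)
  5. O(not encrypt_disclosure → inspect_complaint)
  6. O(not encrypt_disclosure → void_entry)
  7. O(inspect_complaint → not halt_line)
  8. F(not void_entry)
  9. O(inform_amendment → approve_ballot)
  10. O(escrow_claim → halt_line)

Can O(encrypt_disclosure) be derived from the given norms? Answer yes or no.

Premise 1 gives O(inform_amendment).
With premise 9, O(inform_amendment → approve_ballot), the K-axiom yields O(approve_ballot).
With premise 4, O(approve_ballot → not report_license), the K-axiom yields O(not report_license).
Premise 3, O(not halt_line → report_license), contraposes to O(not report_license → halt_line); with O(not report_license) we get O(halt_line).
Premise 7 is O(inspect_complaint → not halt_line); contrapositively O(halt_line → not inspect_complaint). Since O(halt_line) holds, K gives O(not inspect_complaint).
Premise 5 is O(not encrypt_disclosure → inspect_complaint); contrapositively O(not inspect_complaint → encrypt_disclosure). Since O(not inspect_complaint) holds, K gives O(encrypt_disclosure).
Premises 2, 6, 8, 10 do not contribute to this derivation.
So O(encrypt_disclosure) follows.

Yes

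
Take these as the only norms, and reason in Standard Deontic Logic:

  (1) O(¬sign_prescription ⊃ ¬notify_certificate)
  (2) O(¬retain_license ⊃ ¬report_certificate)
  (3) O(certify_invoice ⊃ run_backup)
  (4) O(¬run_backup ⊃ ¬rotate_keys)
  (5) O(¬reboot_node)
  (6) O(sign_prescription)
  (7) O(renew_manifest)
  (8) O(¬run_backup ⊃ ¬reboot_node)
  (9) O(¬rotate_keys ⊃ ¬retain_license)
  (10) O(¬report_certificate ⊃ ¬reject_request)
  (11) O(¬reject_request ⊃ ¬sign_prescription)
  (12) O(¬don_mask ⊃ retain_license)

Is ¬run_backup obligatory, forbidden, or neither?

Premise 6 gives O(sign_prescription).
Premise 11 is O(¬reject_request ⊃ ¬sign_prescription); contrapositively O(sign_prescription ⊃ reject_request). Since O(sign_prescription) holds, K gives O(reject_request).
The contrapositive of premise 10 (O(¬report_certificate ⊃ ¬reject_request)) is O(reject_request ⊃ report_certificate), and O(reject_request) is already established, so O(report_certificate).
The contrapositive of premise 2 (O(¬retain_license ⊃ ¬report_certificate)) is O(report_certificate ⊃ retain_license), and O(report_certificate) is already established, so O(retain_license).
Premise 9, O(¬rotate_keys ⊃ ¬retain_license), contraposes to O(retain_license ⊃ rotate_keys); with O(retain_license) we get O(rotate_keys).
The contrapositive of premise 4 (O(¬run_backup ⊃ ¬rotate_keys)) is O(rotate_keys ⊃ run_backup), and O(rotate_keys) is already established, so O(run_backup).
Premises 1, 3, 5, 7, 8, 12 do not contribute to this derivation.
Thus O(run_backup), which is F(¬run_backup): ¬run_backup is forbidden.

Forbidden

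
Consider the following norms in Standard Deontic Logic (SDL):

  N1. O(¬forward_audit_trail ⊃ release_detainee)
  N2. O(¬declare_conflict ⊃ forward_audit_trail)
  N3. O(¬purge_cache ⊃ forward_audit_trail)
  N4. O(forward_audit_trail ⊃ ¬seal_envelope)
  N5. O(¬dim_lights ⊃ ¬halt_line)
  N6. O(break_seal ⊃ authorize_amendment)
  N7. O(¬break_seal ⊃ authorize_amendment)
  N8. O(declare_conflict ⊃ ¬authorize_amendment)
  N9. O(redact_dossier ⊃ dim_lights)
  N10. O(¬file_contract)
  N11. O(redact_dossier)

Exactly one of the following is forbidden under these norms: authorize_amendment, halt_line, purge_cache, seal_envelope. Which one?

seal_envelope

Premises 7 and 6 are O(¬break_seal ⊃ authorize_amendment) and O(break_seal ⊃ authorize_amendment); every ideal world satisfies ¬break_seal or break_seal, so in either case authorize_amendment holds — hence O(authorize_amendment).
Premise 8 is O(declare_conflict ⊃ ¬authorize_amendment); contrapositively O(authorize_amendment ⊃ ¬declare_conflict). Since O(authorize_amendment) holds, K gives O(¬declare_conflict).
From O(¬declare_conflict) and premise 2, O(¬declare_conflict ⊃ forward_audit_trail), we obtain O(forward_audit_trail).
Applying K to premise 4 (O(forward_audit_trail ⊃ ¬seal_envelope)) and O(forward_audit_trail) yields O(¬seal_envelope).
So O(¬seal_envelope) holds, i.e. seal_envelope is forbidden. None of the other listed options is forbidden under the premises.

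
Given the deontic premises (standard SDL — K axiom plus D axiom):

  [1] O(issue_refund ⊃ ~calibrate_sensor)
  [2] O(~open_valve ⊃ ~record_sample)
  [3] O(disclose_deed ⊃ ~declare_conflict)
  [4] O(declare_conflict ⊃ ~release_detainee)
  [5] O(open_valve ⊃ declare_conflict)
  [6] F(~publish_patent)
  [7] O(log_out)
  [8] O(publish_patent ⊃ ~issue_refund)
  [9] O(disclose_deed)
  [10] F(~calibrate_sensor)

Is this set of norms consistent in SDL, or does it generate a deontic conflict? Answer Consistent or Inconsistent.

Consistent

Premise 1 is O(issue_refund ⊃ ~calibrate_sensor), but O(issue_refund) is not derivable from the premises, so it does not yield O(~calibrate_sensor).
So O(~calibrate_sensor) is not derivable, and the apparent clash with O(calibrate_sensor) does not arise.
A world satisfying every obligation exists (e.g. calibrate_sensor=true, declare_conflict=false, disclose_deed=true, issue_refund=false, log_out=true, open_valve=false, publish_patent=true, record_sample=false, release_detainee=false); no atom is both obligatory and forbidden, so the set is consistent.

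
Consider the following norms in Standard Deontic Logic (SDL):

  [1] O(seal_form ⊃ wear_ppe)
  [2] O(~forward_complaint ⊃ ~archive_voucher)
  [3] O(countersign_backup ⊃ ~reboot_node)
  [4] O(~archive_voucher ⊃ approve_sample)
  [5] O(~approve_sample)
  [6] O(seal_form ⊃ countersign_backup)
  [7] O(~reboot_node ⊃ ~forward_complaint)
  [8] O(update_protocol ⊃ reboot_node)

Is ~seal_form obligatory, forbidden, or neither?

Obligatory

Premise 5 gives O(~approve_sample).
The contrapositive of premise 4 (O(~archive_voucher ⊃ approve_sample)) is O(~approve_sample ⊃ archive_voucher), and O(~approve_sample) is already established, so O(archive_voucher).
The contrapositive of premise 2 (O(~forward_complaint ⊃ ~archive_voucher)) is O(archive_voucher ⊃ forward_complaint), and O(archive_voucher) is already established, so O(forward_complaint).
Premise 7 is O(~reboot_node ⊃ ~forward_complaint); contrapositively O(forward_complaint ⊃ reboot_node). Since O(forward_complaint) holds, K gives O(reboot_node).
Premise 3, O(countersign_backup ⊃ ~reboot_node), contraposes to O(reboot_node ⊃ ~countersign_backup); with O(reboot_node) we get O(~countersign_backup).
The contrapositive of premise 6 (O(seal_form ⊃ countersign_backup)) is O(~countersign_backup ⊃ ~seal_form), and O(~countersign_backup) is already established, so O(~seal_form).
Premises 1, 8 do not contribute to this derivation.
Hence ~seal_form is obligatory.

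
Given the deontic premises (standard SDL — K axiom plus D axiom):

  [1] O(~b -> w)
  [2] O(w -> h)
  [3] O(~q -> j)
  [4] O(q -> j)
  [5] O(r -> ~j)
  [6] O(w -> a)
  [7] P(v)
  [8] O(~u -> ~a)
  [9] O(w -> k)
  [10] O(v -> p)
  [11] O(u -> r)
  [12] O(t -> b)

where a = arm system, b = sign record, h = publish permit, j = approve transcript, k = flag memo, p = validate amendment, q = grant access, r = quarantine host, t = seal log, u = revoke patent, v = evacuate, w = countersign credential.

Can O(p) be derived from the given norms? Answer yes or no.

Premise 10 is O(v -> p), but O(v) is not derivable from the premises (the permission P(v) asserts only ~O(~v), not O(v)), so it does not yield O(p).
No other premise forces O(p). An ideal world satisfying every premise can still have p false, so O(p) is not derivable.

No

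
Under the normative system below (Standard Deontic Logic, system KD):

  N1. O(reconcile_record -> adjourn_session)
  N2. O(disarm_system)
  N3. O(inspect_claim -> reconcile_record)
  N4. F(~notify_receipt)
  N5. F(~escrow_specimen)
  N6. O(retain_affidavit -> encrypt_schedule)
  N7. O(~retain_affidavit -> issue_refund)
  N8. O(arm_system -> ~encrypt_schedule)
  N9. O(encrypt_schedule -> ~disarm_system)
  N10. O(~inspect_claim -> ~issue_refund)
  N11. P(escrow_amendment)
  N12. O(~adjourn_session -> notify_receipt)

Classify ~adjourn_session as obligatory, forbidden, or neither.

Forbidden

Premise 2 gives O(disarm_system).
Premise 9 is O(encrypt_schedule -> ~disarm_system); contrapositively O(disarm_system -> ~encrypt_schedule). Since O(disarm_system) holds, K gives O(~encrypt_schedule).
Premise 6 is O(retain_affidavit -> encrypt_schedule); contrapositively O(~encrypt_schedule -> ~retain_affidavit). Since O(~encrypt_schedule) holds, K gives O(~retain_affidavit).
With premise 7, O(~retain_affidavit -> issue_refund), the K-axiom yields O(issue_refund).
Premise 10, O(~inspect_claim -> ~issue_refund), contraposes to O(issue_refund -> inspect_claim); with O(issue_refund) we get O(inspect_claim).
Premise 3 is O(inspect_claim -> reconcile_record); since O(inspect_claim), deontic closure gives O(reconcile_record).
With premise 1, O(reconcile_record -> adjourn_session), the K-axiom yields O(adjourn_session).
Premises 4, 5, 8, 11, 12 do not contribute to this derivation.
Thus O(adjourn_session), which is F(~adjourn_session): ~adjourn_session is forbidden.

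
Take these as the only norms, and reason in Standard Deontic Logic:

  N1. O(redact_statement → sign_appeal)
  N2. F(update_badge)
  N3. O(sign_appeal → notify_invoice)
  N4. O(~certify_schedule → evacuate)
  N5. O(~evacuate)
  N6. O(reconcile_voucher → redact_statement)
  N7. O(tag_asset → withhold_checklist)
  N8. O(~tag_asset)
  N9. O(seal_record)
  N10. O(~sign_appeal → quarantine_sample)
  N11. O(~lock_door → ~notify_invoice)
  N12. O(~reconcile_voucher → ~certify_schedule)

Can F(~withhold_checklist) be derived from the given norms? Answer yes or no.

No

Premise 7 is O(tag_asset → withhold_checklist), but O(tag_asset) is not derivable from the premises, so it does not yield O(withhold_checklist).
No other premise forces O(withhold_checklist). An ideal world satisfying every premise can still have ~withhold_checklist true, so F(~withhold_checklist) is not derivable.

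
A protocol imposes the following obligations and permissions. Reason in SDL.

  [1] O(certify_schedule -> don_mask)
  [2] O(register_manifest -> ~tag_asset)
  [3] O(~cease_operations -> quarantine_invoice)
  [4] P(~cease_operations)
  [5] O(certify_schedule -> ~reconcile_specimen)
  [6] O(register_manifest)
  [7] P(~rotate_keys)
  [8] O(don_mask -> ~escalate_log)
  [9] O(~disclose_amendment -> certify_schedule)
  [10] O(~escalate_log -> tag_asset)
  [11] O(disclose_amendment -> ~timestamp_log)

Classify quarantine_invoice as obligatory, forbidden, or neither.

Premise 3 is O(~cease_operations -> quarantine_invoice), but O(~cease_operations) is not derivable from the premises (the permission P(~cease_operations) asserts only ~O(cease_operations), not O(~cease_operations)), so it does not yield O(quarantine_invoice).
No premise or chain of K-axiom applications forces O(quarantine_invoice), and none forces O(~quarantine_invoice). So quarantine_invoice is neither obligatory nor forbidden under these norms.

Neither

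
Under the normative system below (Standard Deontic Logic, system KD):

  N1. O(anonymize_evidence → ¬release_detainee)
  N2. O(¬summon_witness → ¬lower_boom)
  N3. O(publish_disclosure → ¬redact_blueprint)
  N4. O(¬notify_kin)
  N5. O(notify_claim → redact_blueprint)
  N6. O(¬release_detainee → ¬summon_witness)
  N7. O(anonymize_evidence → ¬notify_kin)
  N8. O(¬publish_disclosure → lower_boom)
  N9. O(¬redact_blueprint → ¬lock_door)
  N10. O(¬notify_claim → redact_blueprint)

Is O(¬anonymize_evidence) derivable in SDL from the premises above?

Yes

By case analysis on ¬notify_claim: premise 10 gives O(¬notify_claim → redact_blueprint) and premise 5 gives O(notify_claim → redact_blueprint), so O(redact_blueprint) either way.
Premise 3 is O(publish_disclosure → ¬redact_blueprint); contrapositively O(redact_blueprint → ¬publish_disclosure). Since O(redact_blueprint) holds, K gives O(¬publish_disclosure).
From O(¬publish_disclosure) and premise 8, O(¬publish_disclosure → lower_boom), we obtain O(lower_boom).
Premise 2, O(¬summon_witness → ¬lower_boom), contraposes to O(lower_boom → summon_witness); with O(lower_boom) we get O(summon_witness).
The contrapositive of premise 6 (O(¬release_detainee → ¬summon_witness)) is O(summon_witness → release_detainee), and O(summon_witness) is already established, so O(release_detainee).
Premise 1 is O(anonymize_evidence → ¬release_detainee); contrapositively O(release_detainee → ¬anonymize_evidence). Since O(release_detainee) holds, K gives O(¬anonymize_evidence).
Premises 4, 7, 9 do not contribute to this derivation.
So O(¬anonymize_evidence) follows.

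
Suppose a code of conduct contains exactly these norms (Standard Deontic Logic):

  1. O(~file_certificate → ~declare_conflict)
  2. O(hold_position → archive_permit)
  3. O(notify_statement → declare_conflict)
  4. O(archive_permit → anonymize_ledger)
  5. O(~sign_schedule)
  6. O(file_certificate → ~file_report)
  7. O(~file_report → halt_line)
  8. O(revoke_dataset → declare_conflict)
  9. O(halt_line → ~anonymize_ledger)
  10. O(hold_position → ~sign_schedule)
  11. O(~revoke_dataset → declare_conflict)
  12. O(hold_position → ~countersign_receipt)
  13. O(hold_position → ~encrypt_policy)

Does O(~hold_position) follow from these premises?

By case analysis on ~revoke_dataset: premise 11 gives O(~revoke_dataset → declare_conflict) and premise 8 gives O(revoke_dataset → declare_conflict), so O(declare_conflict) either way.
The contrapositive of premise 1 (O(~file_certificate → ~declare_conflict)) is O(declare_conflict → file_certificate), and O(declare_conflict) is already established, so O(file_certificate).
Premise 6 is O(file_certificate → ~file_report); since O(file_certificate), deontic closure gives O(~file_report).
Premise 7 is O(~file_report → halt_line); since O(~file_report), deontic closure gives O(halt_line).
Premise 9 is O(halt_line → ~anonymize_ledger); since O(halt_line), deontic closure gives O(~anonymize_ledger).
Premise 4 is O(archive_permit → anonymize_ledger); contrapositively O(~anonymize_ledger → ~archive_permit). Since O(~anonymize_ledger) holds, K gives O(~archive_permit).
The contrapositive of premise 2 (O(hold_position → archive_permit)) is O(~archive_permit → ~hold_position), and O(~archive_permit) is already established, so O(~hold_position).
Premises 3, 5, 10, 12, 13 do not contribute to this derivation.
So O(~hold_position) follows.

Yes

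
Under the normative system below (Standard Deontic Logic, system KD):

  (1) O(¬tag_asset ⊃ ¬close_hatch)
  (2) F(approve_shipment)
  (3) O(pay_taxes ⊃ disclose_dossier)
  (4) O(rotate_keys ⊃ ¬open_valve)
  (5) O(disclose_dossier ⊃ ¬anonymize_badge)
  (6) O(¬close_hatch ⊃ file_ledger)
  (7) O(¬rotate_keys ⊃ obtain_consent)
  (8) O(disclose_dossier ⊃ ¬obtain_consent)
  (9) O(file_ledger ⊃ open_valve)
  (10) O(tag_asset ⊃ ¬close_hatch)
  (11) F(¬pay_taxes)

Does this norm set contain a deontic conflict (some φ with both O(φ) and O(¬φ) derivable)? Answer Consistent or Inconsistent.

By case analysis on tag_asset: premise 10 gives O(tag_asset ⊃ ¬close_hatch) and premise 1 gives O(¬tag_asset ⊃ ¬close_hatch), so O(¬close_hatch) either way.
With premise 6, O(¬close_hatch ⊃ file_ledger), the K-axiom yields O(file_ledger).
Applying K to premise 9 (O(file_ledger ⊃ open_valve)) and O(file_ledger) yields O(open_valve).
The contrapositive of premise 4 (O(rotate_keys ⊃ ¬open_valve)) is O(open_valve ⊃ ¬rotate_keys), and O(open_valve) is already established, so O(¬rotate_keys).
Applying K to premise 7 (O(¬rotate_keys ⊃ obtain_consent)) and O(¬rotate_keys) yields O(obtain_consent).
Premise 8, O(disclose_dossier ⊃ ¬obtain_consent), contraposes to O(obtain_consent ⊃ ¬disclose_dossier); with O(obtain_consent) we get O(¬disclose_dossier).
Premise 3 is O(pay_taxes ⊃ disclose_dossier); contrapositively O(¬disclose_dossier ⊃ ¬pay_taxes). Since O(¬disclose_dossier) holds, K gives O(¬pay_taxes).
However, F(¬pay_taxes) at premise 11 amounts to O(pay_taxes).
We now have both O(¬pay_taxes) and O(pay_taxes) — pay_taxes is simultaneously obligatory and forbidden, violating the D-axiom.

Inconsistent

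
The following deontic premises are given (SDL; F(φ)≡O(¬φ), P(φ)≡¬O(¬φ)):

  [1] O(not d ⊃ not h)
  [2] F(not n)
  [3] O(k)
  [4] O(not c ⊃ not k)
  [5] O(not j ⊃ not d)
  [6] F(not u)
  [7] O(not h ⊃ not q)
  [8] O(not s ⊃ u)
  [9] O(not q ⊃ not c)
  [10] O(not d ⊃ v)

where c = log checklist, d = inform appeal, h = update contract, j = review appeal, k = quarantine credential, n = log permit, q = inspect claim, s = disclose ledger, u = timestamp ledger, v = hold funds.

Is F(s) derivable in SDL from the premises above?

No

Premise 8 is O(not s ⊃ u); even if O(u) held, inferring O(not s) would be affirming the consequent — invalid.
No other premise forces O(not s). An ideal world satisfying every premise can still have s true, so F(s) is not derivable.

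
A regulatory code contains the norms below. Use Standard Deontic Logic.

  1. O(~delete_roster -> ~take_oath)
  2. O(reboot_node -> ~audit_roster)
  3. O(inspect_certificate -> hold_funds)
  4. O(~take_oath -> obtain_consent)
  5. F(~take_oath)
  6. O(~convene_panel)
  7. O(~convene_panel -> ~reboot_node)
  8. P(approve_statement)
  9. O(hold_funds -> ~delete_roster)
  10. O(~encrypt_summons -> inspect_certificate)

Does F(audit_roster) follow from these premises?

Premise 2 is O(reboot_node -> ~audit_roster), but O(reboot_node) is not derivable from the premises, so it does not yield O(~audit_roster).
No other premise forces O(~audit_roster). An ideal world satisfying every premise can still have audit_roster true, so F(audit_roster) is not derivable.

No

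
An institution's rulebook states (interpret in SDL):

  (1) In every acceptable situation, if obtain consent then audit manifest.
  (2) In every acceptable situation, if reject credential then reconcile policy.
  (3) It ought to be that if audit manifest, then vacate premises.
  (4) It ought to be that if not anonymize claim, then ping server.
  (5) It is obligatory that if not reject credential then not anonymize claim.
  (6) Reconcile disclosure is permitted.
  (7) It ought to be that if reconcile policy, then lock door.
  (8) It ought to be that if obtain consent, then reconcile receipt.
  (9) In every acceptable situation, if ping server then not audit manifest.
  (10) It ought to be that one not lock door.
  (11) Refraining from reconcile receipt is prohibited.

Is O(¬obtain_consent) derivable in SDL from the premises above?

Premise 10 gives O(¬lock_door).
The contrapositive of premise 7 (O(reconcile_policy → lock_door)) is O(¬lock_door → ¬reconcile_policy), and O(¬lock_door) is already established, so O(¬reconcile_policy).
Premise 2, O(reject_credential → reconcile_policy), contraposes to O(¬reconcile_policy → ¬reject_credential); with O(¬reconcile_policy) we get O(¬reject_credential).
From O(¬reject_credential) and premise 5, O(¬reject_credential → ¬anonymize_claim), we obtain O(¬anonymize_claim).
From O(¬anonymize_claim) and premise 4, O(¬anonymize_claim → ping_server), we obtain O(ping_server).
With premise 9, O(ping_server → ¬audit_manifest), the K-axiom yields O(¬audit_manifest).
Premise 1, O(obtain_consent → audit_manifest), contraposes to O(¬audit_manifest → ¬obtain_consent); with O(¬audit_manifest) we get O(¬obtain_consent).
Premises 3, 6, 8, 11 do not contribute to this derivation.
So O(¬obtain_consent) follows.

Yes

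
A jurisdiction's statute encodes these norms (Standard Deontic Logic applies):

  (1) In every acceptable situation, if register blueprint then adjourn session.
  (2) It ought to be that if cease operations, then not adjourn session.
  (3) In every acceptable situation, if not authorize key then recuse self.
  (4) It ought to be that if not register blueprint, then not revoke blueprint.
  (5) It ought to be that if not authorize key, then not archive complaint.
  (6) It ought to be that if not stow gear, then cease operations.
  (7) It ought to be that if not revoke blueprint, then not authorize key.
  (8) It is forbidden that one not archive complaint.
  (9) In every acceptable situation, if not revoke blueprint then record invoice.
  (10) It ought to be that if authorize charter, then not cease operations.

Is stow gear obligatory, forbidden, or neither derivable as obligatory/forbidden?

Premise 8 is F(¬archive_complaint), i.e. O(archive_complaint).
Premise 5, O(¬authorize_key → ¬archive_complaint), contraposes to O(archive_complaint → authorize_key); with O(archive_complaint) we get O(authorize_key).
Premise 7 is O(¬revoke_blueprint → ¬authorize_key); contrapositively O(authorize_key → revoke_blueprint). Since O(authorize_key) holds, K gives O(revoke_blueprint).
The contrapositive of premise 4 (O(¬register_blueprint → ¬revoke_blueprint)) is O(revoke_blueprint → register_blueprint), and O(revoke_blueprint) is already established, so O(register_blueprint).
Premise 1 is O(register_blueprint → adjourn_session); since O(register_blueprint), deontic closure gives O(adjourn_session).
The contrapositive of premise 2 (O(cease_operations → ¬adjourn_session)) is O(adjourn_session → ¬cease_operations), and O(adjourn_session) is already established, so O(¬cease_operations).
The contrapositive of premise 6 (O(¬stow_gear → cease_operations)) is O(¬cease_operations → stow_gear), and O(¬cease_operations) is already established, so O(stow_gear).
Premises 3, 9, 10 do not contribute to this derivation.
Hence stow_gear is obligatory.

Obligatory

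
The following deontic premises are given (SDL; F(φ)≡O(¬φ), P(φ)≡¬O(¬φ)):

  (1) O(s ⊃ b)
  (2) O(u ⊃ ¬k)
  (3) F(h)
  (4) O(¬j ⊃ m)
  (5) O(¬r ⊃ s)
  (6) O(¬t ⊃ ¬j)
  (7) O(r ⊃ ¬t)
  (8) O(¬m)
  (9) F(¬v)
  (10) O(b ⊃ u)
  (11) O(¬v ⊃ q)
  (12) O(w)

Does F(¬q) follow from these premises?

No

Premise 11 is O(¬v ⊃ q), but O(¬v) is not derivable from the premises, so it does not yield O(q).
No other premise forces O(q). An ideal world satisfying every premise can still have ¬q true, so F(¬q) is not derivable.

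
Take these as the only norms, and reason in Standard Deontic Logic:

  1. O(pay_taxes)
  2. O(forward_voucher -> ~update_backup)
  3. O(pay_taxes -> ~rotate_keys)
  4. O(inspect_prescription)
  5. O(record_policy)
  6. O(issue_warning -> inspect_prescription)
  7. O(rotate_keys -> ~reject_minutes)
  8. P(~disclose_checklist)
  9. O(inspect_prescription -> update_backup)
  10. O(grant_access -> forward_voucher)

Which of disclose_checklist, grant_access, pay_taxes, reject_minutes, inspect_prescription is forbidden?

grant_access

From premise 4 we have O(inspect_prescription).
Applying K to premise 9 (O(inspect_prescription -> update_backup)) and O(inspect_prescription) yields O(update_backup).
Premise 2, O(forward_voucher -> ~update_backup), contraposes to O(update_backup -> ~forward_voucher); with O(update_backup) we get O(~forward_voucher).
Premise 10 is O(grant_access -> forward_voucher); contrapositively O(~forward_voucher -> ~grant_access). Since O(~forward_voucher) holds, K gives O(~grant_access).
So O(~grant_access) holds, i.e. grant_access is forbidden. None of the other listed options is forbidden under the premises.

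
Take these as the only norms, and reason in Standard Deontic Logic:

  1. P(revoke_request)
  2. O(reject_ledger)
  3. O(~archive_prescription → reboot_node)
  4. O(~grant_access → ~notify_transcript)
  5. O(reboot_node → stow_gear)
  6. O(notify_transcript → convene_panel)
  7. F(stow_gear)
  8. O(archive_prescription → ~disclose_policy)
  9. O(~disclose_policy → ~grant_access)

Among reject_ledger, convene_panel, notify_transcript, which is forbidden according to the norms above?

notify_transcript

Premise 7, F(stow_gear), is equivalent to O(~stow_gear).
Premise 5, O(reboot_node → stow_gear), contraposes to O(~stow_gear → ~reboot_node); with O(~stow_gear) we get O(~reboot_node).
The contrapositive of premise 3 (O(~archive_prescription → reboot_node)) is O(~reboot_node → archive_prescription), and O(~reboot_node) is already established, so O(archive_prescription).
Applying K to premise 8 (O(archive_prescription → ~disclose_policy)) and O(archive_prescription) yields O(~disclose_policy).
Premise 9 is O(~disclose_policy → ~grant_access); since O(~disclose_policy), deontic closure gives O(~grant_access).
Premise 4 is O(~grant_access → ~notify_transcript); since O(~grant_access), deontic closure gives O(~notify_transcript).
So O(~notify_transcript) holds, i.e. notify_transcript is forbidden. None of the other listed options is forbidden under the premises.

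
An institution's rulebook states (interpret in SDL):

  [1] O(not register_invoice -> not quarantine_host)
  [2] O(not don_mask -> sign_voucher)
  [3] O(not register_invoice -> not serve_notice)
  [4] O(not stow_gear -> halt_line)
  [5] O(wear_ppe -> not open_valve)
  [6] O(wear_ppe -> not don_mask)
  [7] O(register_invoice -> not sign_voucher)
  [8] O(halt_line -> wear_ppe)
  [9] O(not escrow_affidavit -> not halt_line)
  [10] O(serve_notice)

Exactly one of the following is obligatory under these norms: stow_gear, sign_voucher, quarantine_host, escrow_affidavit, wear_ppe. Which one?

stow_gear

Premise 10 states O(serve_notice) outright.
Premise 3, O(not register_invoice -> not serve_notice), contraposes to O(serve_notice -> register_invoice); with O(serve_notice) we get O(register_invoice).
Premise 7 is O(register_invoice -> not sign_voucher); since O(register_invoice), deontic closure gives O(not sign_voucher).
Premise 2 is O(not don_mask -> sign_voucher); contrapositively O(not sign_voucher -> don_mask). Since O(not sign_voucher) holds, K gives O(don_mask).
Premise 6 is O(wear_ppe -> not don_mask); contrapositively O(don_mask -> not wear_ppe). Since O(don_mask) holds, K gives O(not wear_ppe).
The contrapositive of premise 8 (O(halt_line -> wear_ppe)) is O(not wear_ppe -> not halt_line), and O(not wear_ppe) is already established, so O(not halt_line).
Premise 4, O(not stow_gear -> halt_line), contraposes to O(not halt_line -> stow_gear); with O(not halt_line) we get O(stow_gear).
So O(stow_gear) holds — stow_gear is obligatory. None of the other listed options is made obligatory by any chain of premises.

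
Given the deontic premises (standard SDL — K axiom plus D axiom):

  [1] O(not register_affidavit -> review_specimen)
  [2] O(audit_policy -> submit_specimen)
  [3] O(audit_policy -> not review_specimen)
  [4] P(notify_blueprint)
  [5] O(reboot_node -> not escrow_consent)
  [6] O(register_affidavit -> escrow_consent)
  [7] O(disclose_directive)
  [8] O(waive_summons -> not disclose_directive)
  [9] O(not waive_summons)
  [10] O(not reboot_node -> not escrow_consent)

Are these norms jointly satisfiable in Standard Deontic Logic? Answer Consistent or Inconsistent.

Premise 8 is O(waive_summons -> not disclose_directive), but O(waive_summons) is not derivable from the premises, so it does not yield O(not disclose_directive).
So O(not disclose_directive) is not derivable, and the apparent clash with O(disclose_directive) does not arise.
A world satisfying every obligation exists (e.g. audit_policy=false, disclose_directive=true, escrow_consent=false, notify_blueprint=false, reboot_node=false, register_affidavit=false, review_specimen=true, submit_specimen=false, waive_summons=false); no atom is both obligatory and forbidden, so the set is consistent.

Consistent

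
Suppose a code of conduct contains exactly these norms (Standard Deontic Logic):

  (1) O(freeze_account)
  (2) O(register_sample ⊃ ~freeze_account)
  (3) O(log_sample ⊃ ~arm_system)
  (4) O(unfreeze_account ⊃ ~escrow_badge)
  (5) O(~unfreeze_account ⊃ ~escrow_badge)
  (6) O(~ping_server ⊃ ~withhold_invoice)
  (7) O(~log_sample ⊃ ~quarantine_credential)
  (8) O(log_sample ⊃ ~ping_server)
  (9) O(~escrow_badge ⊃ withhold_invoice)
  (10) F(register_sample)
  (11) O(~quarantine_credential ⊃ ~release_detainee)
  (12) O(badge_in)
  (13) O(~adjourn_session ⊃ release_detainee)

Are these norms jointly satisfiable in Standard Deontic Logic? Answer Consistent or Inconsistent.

Premise 2 is O(register_sample ⊃ ~freeze_account), but O(register_sample) is not derivable from the premises, so it does not yield O(~freeze_account).
So O(~freeze_account) is not derivable, and the apparent clash with O(freeze_account) does not arise.
A world satisfying every obligation exists (e.g. adjourn_session=true, arm_system=false, badge_in=true, escrow_badge=false, freeze_account=true, log_sample=false, ping_server=true, quarantine_credential=false, register_sample=false, release_detainee=false, unfreeze_account=false, withhold_invoice=true); no atom is both obligatory and forbidden, so the set is consistent.

Consistent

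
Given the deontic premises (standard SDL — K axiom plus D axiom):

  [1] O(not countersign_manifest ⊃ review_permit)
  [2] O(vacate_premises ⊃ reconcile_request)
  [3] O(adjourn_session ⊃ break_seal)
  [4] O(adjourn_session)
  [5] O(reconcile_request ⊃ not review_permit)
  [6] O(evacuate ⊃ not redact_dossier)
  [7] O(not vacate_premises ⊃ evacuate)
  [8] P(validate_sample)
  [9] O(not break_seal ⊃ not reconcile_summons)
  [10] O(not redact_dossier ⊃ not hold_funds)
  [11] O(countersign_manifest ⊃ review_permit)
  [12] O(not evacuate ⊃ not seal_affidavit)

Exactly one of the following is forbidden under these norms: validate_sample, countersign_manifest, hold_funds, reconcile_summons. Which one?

hold_funds

By case analysis on countersign_manifest: premise 11 gives O(countersign_manifest ⊃ review_permit) and premise 1 gives O(not countersign_manifest ⊃ review_permit), so O(review_permit) either way.
Premise 5, O(reconcile_request ⊃ not review_permit), contraposes to O(review_permit ⊃ not reconcile_request); with O(review_permit) we get O(not reconcile_request).
Premise 2 is O(vacate_premises ⊃ reconcile_request); contrapositively O(not reconcile_request ⊃ not vacate_premises). Since O(not reconcile_request) holds, K gives O(not vacate_premises).
With premise 7, O(not vacate_premises ⊃ evacuate), the K-axiom yields O(evacuate).
From O(evacuate) and premise 6, O(evacuate ⊃ not redact_dossier), we obtain O(not redact_dossier).
Applying K to premise 10 (O(not redact_dossier ⊃ not hold_funds)) and O(not redact_dossier) yields O(not hold_funds).
So O(not hold_funds) holds, i.e. hold_funds is forbidden. None of the other listed options is forbidden under the premises.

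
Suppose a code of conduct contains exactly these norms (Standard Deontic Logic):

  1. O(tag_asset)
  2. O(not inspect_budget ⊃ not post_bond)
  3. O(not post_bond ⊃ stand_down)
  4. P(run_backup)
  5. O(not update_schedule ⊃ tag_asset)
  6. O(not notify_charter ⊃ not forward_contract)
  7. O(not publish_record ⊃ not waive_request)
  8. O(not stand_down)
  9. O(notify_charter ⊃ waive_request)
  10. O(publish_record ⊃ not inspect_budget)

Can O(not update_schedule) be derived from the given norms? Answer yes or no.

Premise 5 is O(not update_schedule ⊃ tag_asset); even if O(tag_asset) held, inferring O(not update_schedule) would be affirming the consequent — invalid.
No other premise forces O(not update_schedule). An ideal world satisfying every premise can still have not update_schedule false, so O(not update_schedule) is not derivable.

No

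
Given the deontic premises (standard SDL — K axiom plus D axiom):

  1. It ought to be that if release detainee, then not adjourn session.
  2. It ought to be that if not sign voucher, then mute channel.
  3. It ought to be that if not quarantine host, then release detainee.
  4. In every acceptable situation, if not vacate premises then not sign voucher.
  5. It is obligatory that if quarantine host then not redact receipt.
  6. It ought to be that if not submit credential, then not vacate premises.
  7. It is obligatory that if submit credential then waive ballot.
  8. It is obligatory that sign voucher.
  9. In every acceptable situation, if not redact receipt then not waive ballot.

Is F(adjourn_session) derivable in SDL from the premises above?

Yes

Premise 8 states O(sign_voucher) outright.
Premise 4 is O(¬vacate_premises → ¬sign_voucher); contrapositively O(sign_voucher → vacate_premises). Since O(sign_voucher) holds, K gives O(vacate_premises).
Premise 6, O(¬submit_credential → ¬vacate_premises), contraposes to O(vacate_premises → submit_credential); with O(vacate_premises) we get O(submit_credential).
With premise 7, O(submit_credential → waive_ballot), the K-axiom yields O(waive_ballot).
The contrapositive of premise 9 (O(¬redact_receipt → ¬waive_ballot)) is O(waive_ballot → redact_receipt), and O(waive_ballot) is already established, so O(redact_receipt).
Premise 5 is O(quarantine_host → ¬redact_receipt); contrapositively O(redact_receipt → ¬quarantine_host). Since O(redact_receipt) holds, K gives O(¬quarantine_host).
Premise 3 is O(¬quarantine_host → release_detainee); since O(¬quarantine_host), deontic closure gives O(release_detainee).
With premise 1, O(release_detainee → ¬adjourn_session), the K-axiom yields O(¬adjourn_session).
Premise 2 does not contribute to this derivation.
So O(¬adjourn_session) holds, i.e. F(adjourn_session). The claim follows.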